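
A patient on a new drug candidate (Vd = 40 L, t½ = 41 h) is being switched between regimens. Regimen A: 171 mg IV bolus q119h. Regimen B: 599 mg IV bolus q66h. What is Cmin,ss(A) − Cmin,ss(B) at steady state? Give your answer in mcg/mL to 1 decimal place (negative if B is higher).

Regimen A: f = (1/2)^(119/41) ≈ 0.1337; Cmin,ss = (171/40)·f/(1−f) ≈ 0.660 mcg/mL.
Regimen B: f = (1/2)^(66/41) ≈ 0.3277; Cmin,ss = (599/40)·f/(1−f) ≈ 7.299 mcg/mL.
Difference ≈ 0.660 − 7.299 ≈ -6.639 mcg/mL.

-6.6 mcg/mL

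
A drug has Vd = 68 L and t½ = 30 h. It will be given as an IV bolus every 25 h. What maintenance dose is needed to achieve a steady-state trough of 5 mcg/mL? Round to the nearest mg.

τ/t½ = 25/30 ≈ 0.83333, so f = (1/2)^(25/30) ≈ 0.561231.
Cmin,ss = (D/Vd)·f/(1−f), so D = Cmin,ss·Vd·(1−f)/f.
D = 5 × 68 × (1−f)/f ≈ 5 × 68 × 0.78180 ≈ 265.81 mg.

266 mg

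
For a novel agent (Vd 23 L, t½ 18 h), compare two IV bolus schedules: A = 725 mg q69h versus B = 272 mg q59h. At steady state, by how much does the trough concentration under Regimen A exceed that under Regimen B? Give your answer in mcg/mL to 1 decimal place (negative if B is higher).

Regimen A: f = (1/2)^(69/18) ≈ 0.0702; Cmin,ss = (725/23)·f/(1−f) ≈ 2.380 mcg/mL.
Regimen B: f = (1/2)^(59/18) ≈ 0.1031; Cmin,ss = (272/23)·f/(1−f) ≈ 1.359 mcg/mL.
Difference ≈ 2.380 − 1.359 ≈ 1.021 mcg/mL.

1.0 mcg/mL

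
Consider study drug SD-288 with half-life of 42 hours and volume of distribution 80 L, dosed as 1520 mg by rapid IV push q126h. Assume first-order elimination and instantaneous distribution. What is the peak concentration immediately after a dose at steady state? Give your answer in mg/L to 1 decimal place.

21.7 mg/L

The dosing interval is 3 half-lives, so f = 2^(−3) = 0.125.
At steady state, R = 1/(1 − 0.125) = 8/7.
Single-dose peak C₀ = D/Vd = 1520/80 = 19 mg/L.
Steady-state peak Cmax,ss = C₀·R = 19 × 8/7 ≈ 21.714 mg/L.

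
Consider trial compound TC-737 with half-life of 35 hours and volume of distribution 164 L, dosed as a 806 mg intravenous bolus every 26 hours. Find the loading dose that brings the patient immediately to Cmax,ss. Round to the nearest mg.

f = (1/2)^(26/35) ≈ 0.597555; accumulation ratio R = 1/(1−f) ≈ 2.48481.
Loading dose to hit Cmax,ss on first dose: D_load = D_maint·R ≈ 806 × 2.48481 ≈ 2002.76 mg.

2003 mg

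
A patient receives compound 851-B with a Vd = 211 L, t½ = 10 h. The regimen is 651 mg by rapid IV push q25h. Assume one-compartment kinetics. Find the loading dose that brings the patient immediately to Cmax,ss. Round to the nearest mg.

791 mg

f = (1/2)^(25/10) ≈ 0.176777; accumulation ratio R = 1/(1−f) ≈ 1.21474.
Loading dose to hit Cmax,ss on first dose: D_load = D_maint·R ≈ 651 × 1.21474 ≈ 790.80 mg.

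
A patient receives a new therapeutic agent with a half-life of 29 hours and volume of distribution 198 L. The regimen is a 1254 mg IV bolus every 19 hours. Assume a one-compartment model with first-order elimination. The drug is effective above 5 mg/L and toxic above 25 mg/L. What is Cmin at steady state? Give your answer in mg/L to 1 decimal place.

11.0 mg/L

Over one 19-h interval, 19/29 ≈ 0.65517 half-lives elapse, leaving f ≈ 0.6350 of each dose.
Accumulation ratio R = 1/(1 − f) ≈ 1/0.3650 ≈ 2.7397.
Each bolus raises the concentration by D/Vd = 1254/198 ≈ 6.333 mg/L.
Cmax,ss = C₀/(1 − f) ≈ 6.333/0.3650 ≈ 17.351 mg/L.
Steady-state trough Cmin,ss = Cmax,ss·f ≈ 17.351 × 0.6350 ≈ 11.018 mg/L.
Trough 11.0 mg/L vs MEC 5 mg/L: adequate.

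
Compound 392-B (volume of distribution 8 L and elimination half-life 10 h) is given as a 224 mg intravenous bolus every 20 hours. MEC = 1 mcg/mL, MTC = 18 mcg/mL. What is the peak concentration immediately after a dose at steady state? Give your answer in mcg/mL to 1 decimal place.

The dosing interval is 2 half-lives, so f = 2^(−2) = 0.25.
Accumulation ratio R = 1/(1 − f) = 1/0.75 = 4/3.
Single-dose peak C₀ = D/Vd = 224/8 = 28 mcg/mL.
Steady-state peak Cmax,ss = C₀·R = 28 × 4/3 ≈ 37.333 mcg/mL.
Peak 37.3 mcg/mL vs MTC 18 mcg/mL: exceeds toxic threshold.

37.3 mcg/mL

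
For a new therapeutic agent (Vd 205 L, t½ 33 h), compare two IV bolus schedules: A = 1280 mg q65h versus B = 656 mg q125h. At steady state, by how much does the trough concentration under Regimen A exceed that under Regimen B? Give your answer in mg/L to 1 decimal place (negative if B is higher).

Regimen A: f = (1/2)^(65/33) ≈ 0.2553; Cmin,ss = (1280/205)·f/(1−f) ≈ 2.141 mg/L.
Regimen B: f = (1/2)^(125/33) ≈ 0.0724; Cmin,ss = (656/205)·f/(1−f) ≈ 0.250 mg/L.
Difference ≈ 2.141 − 0.250 ≈ 1.891 mg/L.

1.9 mg/L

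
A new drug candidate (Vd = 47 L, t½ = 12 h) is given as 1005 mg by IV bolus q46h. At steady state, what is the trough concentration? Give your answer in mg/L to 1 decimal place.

k = ln2/t½ = ln2/12 ≈ 0.057762 h⁻¹; fraction remaining f = e^(−kτ) = e^(−0.057762×46) ≈ 0.0702.
Each bolus raises the concentration by D/Vd = 1005/47 ≈ 21.383 mg/L.
Steady-state trough Cmin,ss = C₀·f/(1−f) ≈ 21.383 × 0.0702/0.9298 ≈ 1.614 mg/L.

1.6 mg/L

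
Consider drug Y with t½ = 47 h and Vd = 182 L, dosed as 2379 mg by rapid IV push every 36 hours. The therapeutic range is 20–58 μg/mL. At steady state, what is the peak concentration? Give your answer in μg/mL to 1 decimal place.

τ/t½ = 36/47 ≈ 0.76596, so fraction remaining f = (1/2)^(36/47) ≈ 0.5881.
Accumulation ratio R = 1/(1 − f) ≈ 1/0.4119 ≈ 2.4278.
Each bolus raises the concentration by D/Vd = 2379/182 ≈ 13.071 μg/mL.
Steady-state peak Cmax,ss = C₀·R ≈ 13.071 × 2.4278 ≈ 31.734 μg/mL.
Peak 31.7 μg/mL vs MTC 58 μg/mL: below toxic threshold.

31.7 μg/mL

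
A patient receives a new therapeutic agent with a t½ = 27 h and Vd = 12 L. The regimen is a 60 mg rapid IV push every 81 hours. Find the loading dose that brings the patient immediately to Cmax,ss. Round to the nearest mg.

69 mg

f = (1/2)^(81/27) ≈ 0.125000; accumulation ratio R = 1/(1−f) ≈ 1.14286.
Loading dose to hit Cmax,ss on first dose: D_load = D_maint·R ≈ 60 × 1.14286 ≈ 68.57 mg.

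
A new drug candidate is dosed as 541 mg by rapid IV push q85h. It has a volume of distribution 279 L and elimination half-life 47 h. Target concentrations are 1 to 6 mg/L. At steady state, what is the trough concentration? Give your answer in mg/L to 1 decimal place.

τ/t½ = 85/47 ≈ 1.8085, so fraction remaining f = (1/2)^(85/47) ≈ 0.2855.
Accumulation ratio R = 1/(1 − f) ≈ 1/0.7145 ≈ 1.3996.
Single-dose peak C₀ = D/Vd = 541/279 ≈ 1.939 mg/L.
Steady-state peak Cmax,ss = C₀·R ≈ 1.939 × 1.3996 ≈ 2.714 mg/L.
Steady-state trough Cmin,ss = Cmax,ss·f ≈ 2.714 × 0.2855 ≈ 0.775 mg/L.
Trough 0.8 mg/L vs MEC 1 mg/L: subtherapeutic.

0.8 mg/L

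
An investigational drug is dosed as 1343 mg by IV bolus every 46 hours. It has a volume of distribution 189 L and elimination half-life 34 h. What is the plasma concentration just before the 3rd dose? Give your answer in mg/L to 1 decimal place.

3.9 mg/L

f = (1/2)^(τ/t½) = (1/2)^(46/34) ≈ 0.3915.
C₀ = D/Vd = 1343/189 ≈ 7.106 mg/L.
Before the 3rd dose, 2 doses have been given. Superposition: Cmin = C₀·(f + f²).
≈ 7.106 × (0.3915 + 0.1533) ≈ 7.106 × 0.5448 ≈ 3.871 mg/L.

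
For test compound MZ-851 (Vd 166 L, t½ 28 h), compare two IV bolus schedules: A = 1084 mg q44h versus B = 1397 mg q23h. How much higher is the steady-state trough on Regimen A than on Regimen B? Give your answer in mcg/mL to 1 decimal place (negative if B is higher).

-7.7 mcg/mL

Regimen A: f = (1/2)^(44/28) ≈ 0.3365; Cmin,ss = (1084/166)·f/(1−f) ≈ 3.312 mcg/mL.
Regimen B: f = (1/2)^(23/28) ≈ 0.5659; Cmin,ss = (1397/166)·f/(1−f) ≈ 10.971 mcg/mL.
Difference ≈ 3.312 − 10.971 ≈ -7.659 mcg/mL.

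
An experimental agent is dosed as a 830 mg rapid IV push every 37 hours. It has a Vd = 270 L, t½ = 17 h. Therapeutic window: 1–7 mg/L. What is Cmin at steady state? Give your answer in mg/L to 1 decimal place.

Over one 37-h interval, 37/17 ≈ 2.1765 half-lives elapse, leaving f ≈ 0.2212 of each dose.
Accumulation ratio R = 1/(1 − f) ≈ 1/0.7788 ≈ 1.2840.
Each bolus raises the concentration by D/Vd = 830/270 ≈ 3.074 mg/L.
Steady-state peak Cmax,ss = C₀·R ≈ 3.074 × 1.2840 ≈ 3.947 mg/L.
One interval later, Cmin,ss = Cmax,ss·e^(−kτ) ≈ 3.947 × 0.2212 ≈ 0.873 mg/L.
Trough 0.9 mg/L vs MEC 1 mg/L: subtherapeutic.

0.9 mg/L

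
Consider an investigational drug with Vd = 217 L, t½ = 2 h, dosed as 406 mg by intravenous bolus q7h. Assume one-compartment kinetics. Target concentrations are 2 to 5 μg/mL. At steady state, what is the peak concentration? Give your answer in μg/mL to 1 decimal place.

2.1 μg/mL

τ/t½ = 7/2 ≈ 3.5, so fraction remaining f = (1/2)^(7/2) ≈ 0.0884.
At steady state, accumulation factor R = 1/(1 − e^(−kτ)) ≈ 1.0970.
Each bolus raises the concentration by D/Vd = 406/217 ≈ 1.871 μg/mL.
Steady-state peak Cmax,ss = C₀·R ≈ 1.871 × 1.0970 ≈ 2.052 μg/mL.
Peak 2.1 μg/mL vs MTC 5 μg/mL: below toxic threshold.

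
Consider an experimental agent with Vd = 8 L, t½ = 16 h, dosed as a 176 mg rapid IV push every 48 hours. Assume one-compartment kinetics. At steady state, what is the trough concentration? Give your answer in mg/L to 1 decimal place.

τ = 48 h = 3 half-lives, so f = (1/2)^3 = 0.125.
At steady state, R = 1/(1 − 0.125) = 8/7.
Single-dose peak C₀ = D/Vd = 176/8 = 22 mg/L.
Steady-state peak Cmax,ss = C₀·R = 22 × 8/7 ≈ 25.143 mg/L.
Steady-state trough Cmin,ss = Cmax,ss·f ≈ 25.143 × 0.125 ≈ 3.143 mg/L.

3.1 mg/L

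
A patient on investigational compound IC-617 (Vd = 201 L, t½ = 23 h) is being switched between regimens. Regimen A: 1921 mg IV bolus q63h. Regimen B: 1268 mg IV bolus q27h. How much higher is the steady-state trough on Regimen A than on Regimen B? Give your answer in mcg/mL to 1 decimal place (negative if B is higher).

Regimen A: f = (1/2)^(63/23) ≈ 0.1498; Cmin,ss = (1921/201)·f/(1−f) ≈ 1.684 mcg/mL.
Regimen B: f = (1/2)^(27/23) ≈ 0.4432; Cmin,ss = (1268/201)·f/(1−f) ≈ 5.021 mcg/mL.
Difference ≈ 1.684 − 5.021 ≈ -3.337 mcg/mL.

-3.3 mcg/mL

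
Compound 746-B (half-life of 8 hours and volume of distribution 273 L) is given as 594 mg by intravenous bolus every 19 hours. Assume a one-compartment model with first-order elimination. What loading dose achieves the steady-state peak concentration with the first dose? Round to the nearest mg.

736 mg

f = (1/2)^(19/8) ≈ 0.192776; accumulation ratio R = 1/(1−f) ≈ 1.23881.
Loading dose to hit Cmax,ss on first dose: D_load = D_maint·R ≈ 594 × 1.23881 ≈ 735.85 mg.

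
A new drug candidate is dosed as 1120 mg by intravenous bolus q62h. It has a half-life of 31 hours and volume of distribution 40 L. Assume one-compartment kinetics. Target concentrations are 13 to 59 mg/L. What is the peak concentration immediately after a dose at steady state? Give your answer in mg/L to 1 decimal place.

37.3 mg/L

The dosing interval is 2 half-lives, so f = 2^(−2) = 0.25.
At steady state, R = 1/(1 − 0.25) = 4/3.
Single-dose peak C₀ = D/Vd = 1120/40 = 28 mg/L.
Steady-state peak Cmax,ss = C₀·R = 28 × 4/3 ≈ 37.333 mg/L.
Peak 37.3 mg/L vs MTC 59 mg/L: below toxic threshold.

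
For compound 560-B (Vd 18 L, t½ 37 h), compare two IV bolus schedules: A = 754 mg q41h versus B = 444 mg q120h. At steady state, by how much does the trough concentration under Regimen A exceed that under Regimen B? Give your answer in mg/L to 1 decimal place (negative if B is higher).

33.3 mg/L

Regimen A: f = (1/2)^(41/37) ≈ 0.4639; Cmin,ss = (754/18)·f/(1−f) ≈ 36.247 mg/L.
Regimen B: f = (1/2)^(120/37) ≈ 0.1056; Cmin,ss = (444/18)·f/(1−f) ≈ 2.912 mg/L.
Difference ≈ 36.247 − 2.912 ≈ 33.335 mg/L.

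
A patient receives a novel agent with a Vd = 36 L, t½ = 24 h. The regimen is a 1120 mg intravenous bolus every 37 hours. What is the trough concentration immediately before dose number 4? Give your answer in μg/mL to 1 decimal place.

f = (1/2)^(τ/t½) = (1/2)^(37/24) ≈ 0.3435.
C₀ = D/Vd = 1120/36 ≈ 31.111 μg/mL.
Before the 4th dose, 3 doses have been given. Superposition: Cmin = C₀·(f + f² + … + f^3).
≈ 31.111 × (0.3435 + 0.1180 + 0.0405) ≈ 31.111 × 0.5020 ≈ 15.618 μg/mL.

15.6 μg/mL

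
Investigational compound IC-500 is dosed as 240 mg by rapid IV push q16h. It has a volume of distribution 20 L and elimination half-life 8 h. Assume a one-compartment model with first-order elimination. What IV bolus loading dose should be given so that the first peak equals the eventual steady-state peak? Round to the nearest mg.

f = (1/2)^(16/8) ≈ 0.250000; accumulation ratio R = 1/(1−f) ≈ 1.33333.
Loading dose to hit Cmax,ss on first dose: D_load = D_maint·R ≈ 240 × 1.33333 ≈ 320.00 mg.

320 mg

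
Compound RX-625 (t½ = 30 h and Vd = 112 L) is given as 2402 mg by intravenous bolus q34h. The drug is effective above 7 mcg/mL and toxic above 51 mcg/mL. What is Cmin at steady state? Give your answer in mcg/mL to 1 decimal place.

18.0 mcg/mL

k = ln2/t½ = ln2/30 ≈ 0.023105 h⁻¹; fraction remaining f = e^(−kτ) = e^(−0.023105×34) ≈ 0.4559.
Accumulation ratio R = 1/(1 − f) ≈ 1/0.5441 ≈ 1.8379.
Single-dose peak C₀ = D/Vd = 2402/112 ≈ 21.446 mcg/mL.
Steady-state peak Cmax,ss = C₀·R ≈ 21.446 × 1.8379 ≈ 39.416 mcg/mL.
One interval later, Cmin,ss = Cmax,ss·e^(−kτ) ≈ 39.416 × 0.4559 ≈ 17.970 mcg/mL.
Trough 18.0 mcg/mL vs MEC 7 mcg/mL: adequate.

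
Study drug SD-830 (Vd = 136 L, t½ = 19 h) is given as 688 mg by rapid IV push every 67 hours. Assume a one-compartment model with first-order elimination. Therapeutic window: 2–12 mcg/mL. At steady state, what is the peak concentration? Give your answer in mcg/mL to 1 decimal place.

5.5 mcg/mL

Over one 67-h interval, 67/19 ≈ 3.5263 half-lives elapse, leaving f ≈ 0.0868 of each dose.
Accumulation ratio R = 1/(1 − f) ≈ 1/0.9132 ≈ 1.0951.
Single-dose peak C₀ = D/Vd = 688/136 ≈ 5.059 mcg/mL.
Steady-state peak Cmax,ss = C₀·R ≈ 5.059 × 1.0951 ≈ 5.540 mcg/mL.
Peak 5.5 mcg/mL vs MTC 12 mcg/mL: below toxic threshold.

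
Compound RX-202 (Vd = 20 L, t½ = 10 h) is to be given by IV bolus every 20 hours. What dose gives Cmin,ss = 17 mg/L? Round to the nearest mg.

1020 mg

τ/t½ = 20/10 ≈ 2, so f = (1/2)^(20/10) ≈ 0.250000.
Cmin,ss = (D/Vd)·f/(1−f), so D = Cmin,ss·Vd·(1−f)/f.
D = 17 × 20 × (1−f)/f ≈ 17 × 20 × 3.00000 ≈ 1020.00 mg.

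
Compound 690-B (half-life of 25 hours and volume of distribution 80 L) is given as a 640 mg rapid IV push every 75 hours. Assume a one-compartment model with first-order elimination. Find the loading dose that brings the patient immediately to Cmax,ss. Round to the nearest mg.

731 mg

f = (1/2)^(75/25) ≈ 0.125000; accumulation ratio R = 1/(1−f) ≈ 1.14286.
Loading dose to hit Cmax,ss on first dose: D_load = D_maint·R ≈ 640 × 1.14286 ≈ 731.43 mg.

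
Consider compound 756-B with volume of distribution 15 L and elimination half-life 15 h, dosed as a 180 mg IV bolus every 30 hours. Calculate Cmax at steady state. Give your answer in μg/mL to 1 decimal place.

τ = 30 h = 2 half-lives, so f = (1/2)^2 = 0.25.
At steady state, R = 1/(1 − 0.25) = 4/3.
Single-dose peak C₀ = D/Vd = 180/15 = 12 μg/mL.
Steady-state peak Cmax,ss = C₀·R = 12 × 4/3 ≈ 16.000 μg/mL.

16.0 μg/mL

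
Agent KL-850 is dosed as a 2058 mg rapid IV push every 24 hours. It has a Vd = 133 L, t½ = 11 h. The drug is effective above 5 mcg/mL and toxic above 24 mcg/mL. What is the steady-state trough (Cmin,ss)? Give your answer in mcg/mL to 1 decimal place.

4.4 mcg/mL

Over one 24-h interval, 24/11 ≈ 2.1818 half-lives elapse, leaving f ≈ 0.2204 of each dose.
Each bolus raises the concentration by D/Vd = 2058/133 ≈ 15.474 mcg/mL.
Steady-state trough Cmin,ss = C₀·f/(1−f) ≈ 15.474 × 0.2204/0.7796 ≈ 4.375 mcg/mL.
Trough 4.4 mcg/mL vs MEC 5 mcg/mL: subtherapeutic.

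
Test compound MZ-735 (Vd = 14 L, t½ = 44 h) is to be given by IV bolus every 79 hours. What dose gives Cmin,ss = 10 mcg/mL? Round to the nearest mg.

τ/t½ = 79/44 ≈ 1.7955, so f = (1/2)^(79/44) ≈ 0.288081.
Cmin,ss = (D/Vd)·f/(1−f), so D = Cmin,ss·Vd·(1−f)/f.
D = 10 × 14 × (1−f)/f ≈ 10 × 14 × 2.47125 ≈ 345.97 mg.

346 mg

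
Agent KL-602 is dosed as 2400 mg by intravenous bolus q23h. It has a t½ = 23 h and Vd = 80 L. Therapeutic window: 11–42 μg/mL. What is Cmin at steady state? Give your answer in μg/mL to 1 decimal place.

The dosing interval is 1 half-life, so f = 2^(−1) = 0.5.
At steady state, R = 1/(1 − 0.5) = 2/1.
Single-dose peak C₀ = D/Vd = 2400/80 = 30 μg/mL.
Steady-state peak Cmax,ss = C₀·R = 30 × 2/1 ≈ 60.000 μg/mL.
Steady-state trough Cmin,ss = Cmax,ss·f ≈ 60.000 × 0.5 ≈ 30.000 μg/mL.
Trough 30.0 μg/mL vs MEC 11 μg/mL: adequate.

30.0 μg/mL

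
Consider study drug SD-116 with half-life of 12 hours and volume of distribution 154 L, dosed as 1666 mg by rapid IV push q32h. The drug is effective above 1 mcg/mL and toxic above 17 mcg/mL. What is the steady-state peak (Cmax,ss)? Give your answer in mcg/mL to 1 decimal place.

12.8 mcg/mL

Over one 32-h interval, 32/12 ≈ 2.6667 half-lives elapse, leaving f ≈ 0.1575 of each dose.
Accumulation ratio R = 1/(1 − f) ≈ 1/0.8425 ≈ 1.1869.
Single-dose peak C₀ = D/Vd = 1666/154 ≈ 10.818 mcg/mL.
Steady-state peak Cmax,ss = C₀·R ≈ 10.818 × 1.1869 ≈ 12.840 mcg/mL.
Peak 12.8 mcg/mL vs MTC 17 mcg/mL: below toxic threshold.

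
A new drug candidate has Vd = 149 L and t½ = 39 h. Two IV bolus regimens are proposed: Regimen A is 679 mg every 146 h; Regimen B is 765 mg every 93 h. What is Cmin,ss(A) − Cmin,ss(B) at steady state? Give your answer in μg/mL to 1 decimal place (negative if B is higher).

-0.8 μg/mL

Regimen A: f = (1/2)^(146/39) ≈ 0.0747; Cmin,ss = (679/149)·f/(1−f) ≈ 0.368 μg/mL.
Regimen B: f = (1/2)^(93/39) ≈ 0.1915; Cmin,ss = (765/149)·f/(1−f) ≈ 1.216 μg/mL.
Difference ≈ 0.368 − 1.216 ≈ -0.848 μg/mL.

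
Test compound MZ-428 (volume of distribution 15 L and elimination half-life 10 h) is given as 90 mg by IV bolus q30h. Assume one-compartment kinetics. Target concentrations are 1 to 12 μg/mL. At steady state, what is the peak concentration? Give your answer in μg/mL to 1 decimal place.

6.9 μg/mL

The dosing interval is 3 half-lives, so f = 2^(−3) = 0.125.
Accumulation ratio R = 1/(1 − f) = 1/0.875 = 8/7.
Single-dose peak C₀ = D/Vd = 90/15 = 6 μg/mL.
Steady-state peak Cmax,ss = C₀·R = 6 × 8/7 ≈ 6.857 μg/mL.
Peak 6.9 μg/mL vs MTC 12 μg/mL: below toxic threshold.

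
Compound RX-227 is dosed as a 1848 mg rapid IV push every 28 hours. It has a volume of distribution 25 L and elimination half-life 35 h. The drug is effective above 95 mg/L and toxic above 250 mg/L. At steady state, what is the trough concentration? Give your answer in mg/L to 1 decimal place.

99.7 mg/L

τ/t½ = 28/35 ≈ 0.8, so fraction remaining f = (1/2)^(28/35) ≈ 0.5743.
At steady state, accumulation factor R = 1/(1 − e^(−kτ)) ≈ 2.3491.
Each bolus raises the concentration by D/Vd = 1848/25 ≈ 73.920 mg/L.
Steady-state peak Cmax,ss = C₀·R ≈ 73.920 × 2.3491 ≈ 173.645 mg/L.
One interval later, Cmin,ss = Cmax,ss·e^(−kτ) ≈ 173.645 × 0.5743 ≈ 99.724 mg/L.
Trough 99.7 mg/L vs MEC 95 mg/L: adequate.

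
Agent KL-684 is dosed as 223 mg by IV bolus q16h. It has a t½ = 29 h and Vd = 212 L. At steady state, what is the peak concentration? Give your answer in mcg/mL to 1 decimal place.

k = ln2/t½ = ln2/29 ≈ 0.023902 h⁻¹; fraction remaining f = e^(−kτ) = e^(−0.023902×16) ≈ 0.6822.
Accumulation ratio R = 1/(1 − f) ≈ 1/0.3178 ≈ 3.1466.
Single-dose peak C₀ = D/Vd = 223/212 ≈ 1.052 mcg/mL.
Steady-state peak Cmax,ss = C₀·R ≈ 1.052 × 3.1466 ≈ 3.310 mcg/mL.

3.3 mcg/mL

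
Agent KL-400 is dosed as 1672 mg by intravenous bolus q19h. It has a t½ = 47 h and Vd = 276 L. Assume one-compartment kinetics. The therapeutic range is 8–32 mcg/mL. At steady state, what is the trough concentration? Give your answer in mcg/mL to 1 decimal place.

Over one 19-h interval, 19/47 ≈ 0.40426 half-lives elapse, leaving f ≈ 0.7556 of each dose.
At steady state, accumulation factor R = 1/(1 − e^(−kτ)) ≈ 4.0917.
Single-dose peak C₀ = D/Vd = 1672/276 ≈ 6.058 mcg/mL.
Cmax,ss = C₀/(1 − f) ≈ 6.058/0.2444 ≈ 24.787 mcg/mL.
Steady-state trough Cmin,ss = Cmax,ss·f ≈ 24.787 × 0.7556 ≈ 18.729 mcg/mL.
Trough 18.7 mcg/mL vs MEC 8 mcg/mL: adequate.

18.7 mcg/mL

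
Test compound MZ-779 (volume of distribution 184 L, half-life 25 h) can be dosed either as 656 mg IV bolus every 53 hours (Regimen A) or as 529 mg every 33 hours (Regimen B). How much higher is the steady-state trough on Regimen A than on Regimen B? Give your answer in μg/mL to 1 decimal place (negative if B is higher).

Regimen A: f = (1/2)^(53/25) ≈ 0.2300; Cmin,ss = (656/184)·f/(1−f) ≈ 1.065 μg/mL.
Regimen B: f = (1/2)^(33/25) ≈ 0.4005; Cmin,ss = (529/184)·f/(1−f) ≈ 1.921 μg/mL.
Difference ≈ 1.065 − 1.921 ≈ -0.856 μg/mL.

-0.9 μg/mL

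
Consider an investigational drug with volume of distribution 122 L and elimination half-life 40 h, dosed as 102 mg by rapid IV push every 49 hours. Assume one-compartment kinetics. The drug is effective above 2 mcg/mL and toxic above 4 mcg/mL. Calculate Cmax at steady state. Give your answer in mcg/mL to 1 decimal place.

τ/t½ = 49/40 ≈ 1.225, so fraction remaining f = (1/2)^(49/40) ≈ 0.4278.
At steady state, accumulation factor R = 1/(1 − e^(−kτ)) ≈ 1.7476.
Each bolus raises the concentration by D/Vd = 102/122 ≈ 0.836 mcg/mL.
Cmax,ss = C₀/(1 − f) ≈ 0.836/0.5722 ≈ 1.461 mcg/mL.
Peak 1.5 mcg/mL vs MTC 4 mcg/mL: below toxic threshold.

1.5 mcg/mL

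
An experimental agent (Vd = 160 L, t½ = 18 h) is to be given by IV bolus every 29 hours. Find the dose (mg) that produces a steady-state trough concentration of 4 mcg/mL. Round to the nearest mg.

1315 mg

τ/t½ = 29/18 ≈ 1.6111, so f = (1/2)^(29/18) ≈ 0.327346.
Cmin,ss = (D/Vd)·f/(1−f), so D = Cmin,ss·Vd·(1−f)/f.
D = 4 × 160 × (1−f)/f ≈ 4 × 160 × 2.05487 ≈ 1315.12 mg.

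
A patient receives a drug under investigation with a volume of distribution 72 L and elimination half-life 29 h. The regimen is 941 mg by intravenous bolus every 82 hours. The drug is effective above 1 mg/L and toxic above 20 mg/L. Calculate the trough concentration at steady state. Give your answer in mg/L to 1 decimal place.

2.1 mg/L

Over one 82-h interval, 82/29 ≈ 2.8276 half-lives elapse, leaving f ≈ 0.1409 of each dose.
Each bolus raises the concentration by D/Vd = 941/72 ≈ 13.069 mg/L.
Steady-state trough Cmin,ss = C₀·f/(1−f) ≈ 13.069 × 0.1409/0.8591 ≈ 2.143 mg/L.
Trough 2.1 mg/L vs MEC 1 mg/L: adequate.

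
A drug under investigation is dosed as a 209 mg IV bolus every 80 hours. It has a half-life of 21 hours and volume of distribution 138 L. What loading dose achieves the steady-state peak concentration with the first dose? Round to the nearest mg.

f = (1/2)^(80/21) ≈ 0.071321; accumulation ratio R = 1/(1−f) ≈ 1.07680.
Loading dose to hit Cmax,ss on first dose: D_load = D_maint·R ≈ 209 × 1.07680 ≈ 225.05 mg.

225 mg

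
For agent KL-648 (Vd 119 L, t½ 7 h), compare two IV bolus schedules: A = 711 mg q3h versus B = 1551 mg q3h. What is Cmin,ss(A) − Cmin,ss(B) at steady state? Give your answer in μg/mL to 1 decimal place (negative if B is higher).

-20.4 μg/mL

Regimen A: f = (1/2)^(3/7) ≈ 0.7430; Cmin,ss = (711/119)·f/(1−f) ≈ 17.273 μg/mL.
Regimen B: f = (1/2)^(3/7) ≈ 0.7430; Cmin,ss = (1551/119)·f/(1−f) ≈ 37.681 μg/mL.
Difference ≈ 17.273 − 37.681 ≈ -20.408 μg/mL.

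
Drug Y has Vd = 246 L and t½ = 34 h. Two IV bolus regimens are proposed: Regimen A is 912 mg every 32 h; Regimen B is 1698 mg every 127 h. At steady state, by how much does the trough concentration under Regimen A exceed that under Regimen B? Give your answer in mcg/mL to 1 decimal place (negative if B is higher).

Regimen A: f = (1/2)^(32/34) ≈ 0.5208; Cmin,ss = (912/246)·f/(1−f) ≈ 4.029 mcg/mL.
Regimen B: f = (1/2)^(127/34) ≈ 0.0751; Cmin,ss = (1698/246)·f/(1−f) ≈ 0.560 mcg/mL.
Difference ≈ 4.029 − 0.560 ≈ 3.469 mcg/mL.

3.5 mcg/mL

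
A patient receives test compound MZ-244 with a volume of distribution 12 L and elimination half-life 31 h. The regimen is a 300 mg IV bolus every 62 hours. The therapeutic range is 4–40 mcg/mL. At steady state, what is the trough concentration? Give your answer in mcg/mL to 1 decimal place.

8.3 mcg/mL

τ = 62 h = 2 half-lives, so f = (1/2)^2 = 0.25.
Accumulation ratio R = 1/(1 − f) = 1/0.75 = 4/3.
Single-dose peak C₀ = D/Vd = 300/12 = 25 mcg/mL.
Steady-state peak Cmax,ss = C₀·R = 25 × 4/3 ≈ 33.333 mcg/mL.
Steady-state trough Cmin,ss = Cmax,ss·f ≈ 33.333 × 0.25 ≈ 8.333 mcg/mL.
Trough 8.3 mcg/mL vs MEC 4 mcg/mL: adequate.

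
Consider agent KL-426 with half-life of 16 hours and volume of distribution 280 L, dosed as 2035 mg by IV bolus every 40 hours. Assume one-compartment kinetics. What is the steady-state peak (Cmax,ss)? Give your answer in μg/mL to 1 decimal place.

k = ln2/t½ = ln2/16 ≈ 0.043322 h⁻¹; fraction remaining f = e^(−kτ) = e^(−0.043322×40) ≈ 0.1768.
At steady state, accumulation factor R = 1/(1 − e^(−kτ)) ≈ 1.2148.
Each bolus raises the concentration by D/Vd = 2035/280 ≈ 7.268 μg/mL.
Steady-state peak Cmax,ss = C₀·R ≈ 7.268 × 1.2148 ≈ 8.829 μg/mL.

8.8 μg/mL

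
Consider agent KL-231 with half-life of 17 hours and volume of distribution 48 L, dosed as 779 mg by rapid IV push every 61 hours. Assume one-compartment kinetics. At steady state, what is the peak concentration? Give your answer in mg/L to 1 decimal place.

k = ln2/t½ = ln2/17 ≈ 0.040773 h⁻¹; fraction remaining f = e^(−kτ) = e^(−0.040773×61) ≈ 0.0831.
Accumulation ratio R = 1/(1 − f) ≈ 1/0.9169 ≈ 1.0906.
Single-dose peak C₀ = D/Vd = 779/48 ≈ 16.229 mg/L.
Cmax,ss = C₀/(1 − f) ≈ 16.229/0.9169 ≈ 17.700 mg/L.

17.7 mg/L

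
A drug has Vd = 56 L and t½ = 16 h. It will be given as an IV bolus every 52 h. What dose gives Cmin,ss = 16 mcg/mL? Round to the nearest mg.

7628 mg

τ/t½ = 52/16 ≈ 3.25, so f = (1/2)^(52/16) ≈ 0.105112.
Cmin,ss = (D/Vd)·f/(1−f), so D = Cmin,ss·Vd·(1−f)/f.
D = 16 × 56 × (1−f)/f ≈ 16 × 56 × 8.51366 ≈ 7628.24 mg.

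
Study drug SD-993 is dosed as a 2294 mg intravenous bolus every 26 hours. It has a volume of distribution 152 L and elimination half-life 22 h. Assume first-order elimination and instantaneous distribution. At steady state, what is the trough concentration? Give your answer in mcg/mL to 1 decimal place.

Over one 26-h interval, 26/22 ≈ 1.1818 half-lives elapse, leaving f ≈ 0.4408 of each dose.
At steady state, accumulation factor R = 1/(1 − e^(−kτ)) ≈ 1.7883.
Each bolus raises the concentration by D/Vd = 2294/152 ≈ 15.092 mcg/mL.
Cmax,ss = C₀/(1 − f) ≈ 15.092/0.5592 ≈ 26.989 mcg/mL.
Steady-state trough Cmin,ss = Cmax,ss·f ≈ 26.989 × 0.4408 ≈ 11.897 mcg/mL.

11.9 mcg/mL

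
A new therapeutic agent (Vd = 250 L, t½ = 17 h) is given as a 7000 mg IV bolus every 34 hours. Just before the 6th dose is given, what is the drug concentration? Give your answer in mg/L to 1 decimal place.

f = (1/2)^(τ/t½) = (1/2)^(34/17) ≈ 0.2500.
C₀ = D/Vd = 7000/250 ≈ 28.000 mg/L.
Before the 6th dose, 5 doses have been given. Superposition: Cmin = C₀·(f + f² + … + f^5).
≈ 28.000 × (0.2500 + 0.0625 + 0.0156 + 0.0039 + 0.0010) ≈ 28.000 × 0.3330 ≈ 9.324 mg/L.

9.3 mg/L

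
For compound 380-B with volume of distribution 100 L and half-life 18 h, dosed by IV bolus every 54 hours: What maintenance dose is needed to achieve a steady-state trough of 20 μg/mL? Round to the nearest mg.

τ/t½ = 54/18 ≈ 3, so f = (1/2)^(54/18) ≈ 0.125000.
Cmin,ss = (D/Vd)·f/(1−f), so D = Cmin,ss·Vd·(1−f)/f.
D = 20 × 100 × (1−f)/f ≈ 20 × 100 × 7.00000 ≈ 14000.00 mg.

14000 mg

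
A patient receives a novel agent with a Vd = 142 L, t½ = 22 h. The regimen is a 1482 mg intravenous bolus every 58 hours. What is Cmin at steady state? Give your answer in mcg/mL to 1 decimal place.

2.0 mcg/mL

τ/t½ = 58/22 ≈ 2.6364, so fraction remaining f = (1/2)^(58/22) ≈ 0.1608.
Each bolus raises the concentration by D/Vd = 1482/142 ≈ 10.437 mcg/mL.
Steady-state trough Cmin,ss = C₀·f/(1−f) ≈ 10.437 × 0.1608/0.8392 ≈ 2.000 mcg/mL.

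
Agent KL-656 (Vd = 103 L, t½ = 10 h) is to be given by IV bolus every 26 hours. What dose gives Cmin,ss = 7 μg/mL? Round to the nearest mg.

3650 mg

τ/t½ = 26/10 ≈ 2.6, so f = (1/2)^(26/10) ≈ 0.164938.
Cmin,ss = (D/Vd)·f/(1−f), so D = Cmin,ss·Vd·(1−f)/f.
D = 7 × 103 × (1−f)/f ≈ 7 × 103 × 5.06288 ≈ 3650.34 mg.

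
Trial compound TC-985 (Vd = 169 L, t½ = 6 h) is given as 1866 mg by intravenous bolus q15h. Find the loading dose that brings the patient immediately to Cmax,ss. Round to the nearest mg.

2267 mg

f = (1/2)^(15/6) ≈ 0.176777; accumulation ratio R = 1/(1−f) ≈ 1.21474.
Loading dose to hit Cmax,ss on first dose: D_load = D_maint·R ≈ 1866 × 1.21474 ≈ 2266.70 mg.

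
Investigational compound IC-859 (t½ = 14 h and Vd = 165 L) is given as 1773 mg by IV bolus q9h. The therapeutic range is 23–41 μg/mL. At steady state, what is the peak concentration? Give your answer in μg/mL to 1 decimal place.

29.9 μg/mL

k = ln2/t½ = ln2/14 ≈ 0.049511 h⁻¹; fraction remaining f = e^(−kτ) = e^(−0.049511×9) ≈ 0.6404.
At steady state, accumulation factor R = 1/(1 − e^(−kτ)) ≈ 2.7809.
Single-dose peak C₀ = D/Vd = 1773/165 ≈ 10.745 μg/mL.
Steady-state peak Cmax,ss = C₀·R ≈ 10.745 × 2.7809 ≈ 29.881 μg/mL.
Peak 29.9 μg/mL vs MTC 41 μg/mL: below toxic threshold.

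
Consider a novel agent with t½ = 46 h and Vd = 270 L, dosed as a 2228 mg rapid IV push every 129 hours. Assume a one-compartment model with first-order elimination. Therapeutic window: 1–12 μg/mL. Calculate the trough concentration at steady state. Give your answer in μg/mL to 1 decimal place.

1.4 μg/mL

Over one 129-h interval, 129/46 ≈ 2.8043 half-lives elapse, leaving f ≈ 0.1432 of each dose.
At steady state, accumulation factor R = 1/(1 − e^(−kτ)) ≈ 1.1671.
Single-dose peak C₀ = D/Vd = 2228/270 ≈ 8.252 μg/mL.
Steady-state peak Cmax,ss = C₀·R ≈ 8.252 × 1.1671 ≈ 9.631 μg/mL.
Steady-state trough Cmin,ss = Cmax,ss·f ≈ 9.631 × 0.1432 ≈ 1.379 μg/mL.
Trough 1.4 μg/mL vs MEC 1 μg/mL: adequate.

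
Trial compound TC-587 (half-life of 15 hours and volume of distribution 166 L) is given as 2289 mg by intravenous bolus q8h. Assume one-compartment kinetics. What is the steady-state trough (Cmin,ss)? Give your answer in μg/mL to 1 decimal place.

Over one 8-h interval, 8/15 ≈ 0.53333 half-lives elapse, leaving f ≈ 0.6910 of each dose.
Each bolus raises the concentration by D/Vd = 2289/166 ≈ 13.789 μg/mL.
Steady-state trough Cmin,ss = C₀·f/(1−f) ≈ 13.789 × 0.6910/0.3090 ≈ 30.836 μg/mL.

30.8 μg/mL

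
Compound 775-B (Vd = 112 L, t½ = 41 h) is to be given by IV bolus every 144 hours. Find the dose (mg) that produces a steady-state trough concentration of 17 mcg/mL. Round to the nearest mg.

19820 mg

τ/t½ = 144/41 ≈ 3.5122, so f = (1/2)^(144/41) ≈ 0.087644.
Cmin,ss = (D/Vd)·f/(1−f), so D = Cmin,ss·Vd·(1−f)/f.
D = 17 × 112 × (1−f)/f ≈ 17 × 112 × 10.40979 ≈ 19820.24 mg.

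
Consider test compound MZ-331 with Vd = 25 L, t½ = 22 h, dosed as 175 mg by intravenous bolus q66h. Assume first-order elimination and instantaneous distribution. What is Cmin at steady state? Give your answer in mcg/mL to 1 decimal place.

1.0 mcg/mL

The dosing interval is 3 half-lives, so f = 2^(−3) = 0.125.
At steady state, R = 1/(1 − 0.125) = 8/7.
Single-dose peak C₀ = D/Vd = 175/25 = 7 mcg/mL.
Steady-state peak Cmax,ss = C₀·R = 7 × 8/7 ≈ 8.000 mcg/mL.
Steady-state trough Cmin,ss = Cmax,ss·f ≈ 8.000 × 0.125 ≈ 1.000 mcg/mL.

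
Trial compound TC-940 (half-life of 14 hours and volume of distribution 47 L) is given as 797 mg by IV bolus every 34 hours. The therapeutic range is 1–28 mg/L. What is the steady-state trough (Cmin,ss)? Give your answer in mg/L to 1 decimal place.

3.9 mg/L

k = ln2/t½ = ln2/14 ≈ 0.049511 h⁻¹; fraction remaining f = e^(−kτ) = e^(−0.049511×34) ≈ 0.1857.
Accumulation ratio R = 1/(1 − f) ≈ 1/0.8143 ≈ 1.2280.
Single-dose peak C₀ = D/Vd = 797/47 ≈ 16.957 mg/L.
Cmax,ss = C₀/(1 − f) ≈ 16.957/0.8143 ≈ 20.824 mg/L.
Steady-state trough Cmin,ss = Cmax,ss·f ≈ 20.824 × 0.1857 ≈ 3.867 mg/L.
Trough 3.9 mg/L vs MEC 1 mg/L: adequate.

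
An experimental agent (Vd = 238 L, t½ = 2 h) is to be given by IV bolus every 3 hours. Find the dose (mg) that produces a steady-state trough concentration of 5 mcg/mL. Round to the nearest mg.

τ/t½ = 3/2 ≈ 1.5, so f = (1/2)^(3/2) ≈ 0.353553.
Cmin,ss = (D/Vd)·f/(1−f), so D = Cmin,ss·Vd·(1−f)/f.
D = 5 × 238 × (1−f)/f ≈ 5 × 238 × 1.82843 ≈ 2175.83 mg.

2176 mg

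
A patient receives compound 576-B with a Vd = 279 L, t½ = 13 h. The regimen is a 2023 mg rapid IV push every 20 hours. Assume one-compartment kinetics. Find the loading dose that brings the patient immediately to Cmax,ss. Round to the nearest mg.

3085 mg

f = (1/2)^(20/13) ≈ 0.344252; accumulation ratio R = 1/(1−f) ≈ 1.52498.
Loading dose to hit Cmax,ss on first dose: D_load = D_maint·R ≈ 2023 × 1.52498 ≈ 3085.03 mg.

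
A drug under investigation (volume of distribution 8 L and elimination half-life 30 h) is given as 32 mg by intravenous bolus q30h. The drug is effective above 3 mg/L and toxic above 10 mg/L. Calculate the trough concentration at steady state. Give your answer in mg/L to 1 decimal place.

τ = 30 h = 1 half-life, so f = (1/2)^1 = 0.5.
At steady state, R = 1/(1 − 0.5) = 2/1.
Single-dose peak C₀ = D/Vd = 32/8 = 4 mg/L.
Steady-state peak Cmax,ss = C₀·R = 4 × 2/1 ≈ 8.000 mg/L.
Steady-state trough Cmin,ss = Cmax,ss·f ≈ 8.000 × 0.5 ≈ 4.000 mg/L.
Trough 4.0 mg/L vs MEC 3 mg/L: adequate.

4.0 mg/L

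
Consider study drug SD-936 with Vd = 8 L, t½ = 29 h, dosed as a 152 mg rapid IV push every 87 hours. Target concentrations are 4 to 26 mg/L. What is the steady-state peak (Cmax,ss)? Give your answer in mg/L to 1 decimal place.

The dosing interval is 3 half-lives, so f = 2^(−3) = 0.125.
Accumulation ratio R = 1/(1 − f) = 1/0.875 = 8/7.
Single-dose peak C₀ = D/Vd = 152/8 = 19 mg/L.
Steady-state peak Cmax,ss = C₀·R = 19 × 8/7 ≈ 21.714 mg/L.
Peak 21.7 mg/L vs MTC 26 mg/L: below toxic threshold.

21.7 mg/L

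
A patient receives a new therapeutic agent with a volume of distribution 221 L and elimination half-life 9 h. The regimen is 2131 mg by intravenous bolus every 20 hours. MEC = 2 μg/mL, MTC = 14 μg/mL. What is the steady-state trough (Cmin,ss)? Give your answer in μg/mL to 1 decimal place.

τ/t½ = 20/9 ≈ 2.2222, so fraction remaining f = (1/2)^(20/9) ≈ 0.2143.
At steady state, accumulation factor R = 1/(1 − e^(−kτ)) ≈ 1.2728.
Single-dose peak C₀ = D/Vd = 2131/221 ≈ 9.643 μg/mL.
Cmax,ss = C₀/(1 − f) ≈ 9.643/0.7857 ≈ 12.273 μg/mL.
Steady-state trough Cmin,ss = Cmax,ss·f ≈ 12.273 × 0.2143 ≈ 2.630 μg/mL.
Trough 2.6 μg/mL vs MEC 2 μg/mL: adequate.

2.6 μg/mL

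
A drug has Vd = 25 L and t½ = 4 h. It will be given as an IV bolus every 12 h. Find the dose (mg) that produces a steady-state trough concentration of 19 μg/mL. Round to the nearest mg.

3325 mg

τ/t½ = 12/4 ≈ 3, so f = (1/2)^(12/4) ≈ 0.125000.
Cmin,ss = (D/Vd)·f/(1−f), so D = Cmin,ss·Vd·(1−f)/f.
D = 19 × 25 × (1−f)/f ≈ 19 × 25 × 7.00000 ≈ 3325.00 mg.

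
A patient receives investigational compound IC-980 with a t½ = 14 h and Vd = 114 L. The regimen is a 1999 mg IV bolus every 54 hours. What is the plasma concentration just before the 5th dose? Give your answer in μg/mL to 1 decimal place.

1.3 μg/mL

f = (1/2)^(τ/t½) = (1/2)^(54/14) ≈ 0.0690.
C₀ = D/Vd = 1999/114 ≈ 17.535 μg/mL.
Before the 5th dose, 4 doses have been given. Superposition: Cmin = C₀·(f + f² + … + f^4).
≈ 17.535 × (0.0690 + 0.0048 + 0.0003 + 0.0000) ≈ 17.535 × 0.0741 ≈ 1.299 μg/mL.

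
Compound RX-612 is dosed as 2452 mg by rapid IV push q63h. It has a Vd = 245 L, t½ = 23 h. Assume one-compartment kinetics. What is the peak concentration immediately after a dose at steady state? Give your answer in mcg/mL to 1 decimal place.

k = ln2/t½ = ln2/23 ≈ 0.030137 h⁻¹; fraction remaining f = e^(−kτ) = e^(−0.030137×63) ≈ 0.1498.
Accumulation ratio R = 1/(1 − f) ≈ 1/0.8502 ≈ 1.1762.
Single-dose peak C₀ = D/Vd = 2452/245 ≈ 10.008 mcg/mL.
Steady-state peak Cmax,ss = C₀·R ≈ 10.008 × 1.1762 ≈ 11.771 mcg/mL.

11.8 mcg/mL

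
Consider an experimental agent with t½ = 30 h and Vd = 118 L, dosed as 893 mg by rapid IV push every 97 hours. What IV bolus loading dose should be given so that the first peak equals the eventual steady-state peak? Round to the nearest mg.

f = (1/2)^(97/30) ≈ 0.106333; accumulation ratio R = 1/(1−f) ≈ 1.11899.
Loading dose to hit Cmax,ss on first dose: D_load = D_maint·R ≈ 893 × 1.11899 ≈ 999.26 mg.

999 mg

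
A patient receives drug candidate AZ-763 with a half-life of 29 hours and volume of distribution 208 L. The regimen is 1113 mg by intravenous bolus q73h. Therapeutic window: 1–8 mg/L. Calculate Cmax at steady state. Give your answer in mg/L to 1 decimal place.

τ/t½ = 73/29 ≈ 2.5172, so fraction remaining f = (1/2)^(73/29) ≈ 0.1747.
Accumulation ratio R = 1/(1 − f) ≈ 1/0.8253 ≈ 1.2117.
Single-dose peak C₀ = D/Vd = 1113/208 ≈ 5.351 mg/L.
Cmax,ss = C₀/(1 − f) ≈ 5.351/0.8253 ≈ 6.484 mg/L.
Peak 6.5 mg/L vs MTC 8 mg/L: below toxic threshold.

6.5 mg/L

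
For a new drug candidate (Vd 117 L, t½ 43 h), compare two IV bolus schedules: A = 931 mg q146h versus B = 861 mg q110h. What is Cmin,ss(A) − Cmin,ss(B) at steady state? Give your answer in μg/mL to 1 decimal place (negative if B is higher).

Regimen A: f = (1/2)^(146/43) ≈ 0.0950; Cmin,ss = (931/117)·f/(1−f) ≈ 0.835 μg/mL.
Regimen B: f = (1/2)^(110/43) ≈ 0.1698; Cmin,ss = (861/117)·f/(1−f) ≈ 1.505 μg/mL.
Difference ≈ 0.835 − 1.505 ≈ -0.670 μg/mL.

-0.7 μg/mL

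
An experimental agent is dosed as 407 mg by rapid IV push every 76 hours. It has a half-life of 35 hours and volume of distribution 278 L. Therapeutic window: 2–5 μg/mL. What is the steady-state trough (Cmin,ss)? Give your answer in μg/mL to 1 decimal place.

k = ln2/t½ = ln2/35 ≈ 0.019804 h⁻¹; fraction remaining f = e^(−kτ) = e^(−0.019804×76) ≈ 0.2220.
Accumulation ratio R = 1/(1 − f) ≈ 1/0.7780 ≈ 1.2853.
Single-dose peak C₀ = D/Vd = 407/278 ≈ 1.464 μg/mL.
Cmax,ss = C₀/(1 − f) ≈ 1.464/0.7780 ≈ 1.882 μg/mL.
Steady-state trough Cmin,ss = Cmax,ss·f ≈ 1.882 × 0.2220 ≈ 0.418 μg/mL.
Trough 0.4 μg/mL vs MEC 2 μg/mL: subtherapeutic.

0.4 μg/mL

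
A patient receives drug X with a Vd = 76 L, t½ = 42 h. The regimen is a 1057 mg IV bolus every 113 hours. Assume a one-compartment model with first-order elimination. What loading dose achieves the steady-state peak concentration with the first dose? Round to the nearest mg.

1251 mg

f = (1/2)^(113/42) ≈ 0.154912; accumulation ratio R = 1/(1−f) ≈ 1.18331.
Loading dose to hit Cmax,ss on first dose: D_load = D_maint·R ≈ 1057 × 1.18331 ≈ 1250.76 mg.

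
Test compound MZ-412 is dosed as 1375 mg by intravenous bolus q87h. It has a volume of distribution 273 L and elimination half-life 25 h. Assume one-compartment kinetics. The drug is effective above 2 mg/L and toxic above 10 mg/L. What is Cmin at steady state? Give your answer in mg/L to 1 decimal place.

0.5 mg/L

Over one 87-h interval, 87/25 ≈ 3.48 half-lives elapse, leaving f ≈ 0.0896 of each dose.
Accumulation ratio R = 1/(1 − f) ≈ 1/0.9104 ≈ 1.0984.
Single-dose peak C₀ = D/Vd = 1375/273 ≈ 5.037 mg/L.
Cmax,ss = C₀/(1 − f) ≈ 5.037/0.9104 ≈ 5.533 mg/L.
Steady-state trough Cmin,ss = Cmax,ss·f ≈ 5.533 × 0.0896 ≈ 0.496 mg/L.
Trough 0.5 mg/L vs MEC 2 mg/L: subtherapeutic.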